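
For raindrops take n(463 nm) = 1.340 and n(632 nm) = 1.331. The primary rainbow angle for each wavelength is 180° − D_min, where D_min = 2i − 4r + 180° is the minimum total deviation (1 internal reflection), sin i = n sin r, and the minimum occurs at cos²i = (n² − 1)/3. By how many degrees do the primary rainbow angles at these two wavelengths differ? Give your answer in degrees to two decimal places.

At 463 nm (n = 1.340): cos²i = 0.26520 → i = 59.004°, r = 39.770°, D_min = 138.929°, rainbow angle = 41.071°.
At 632 nm (n = 1.331): cos²i = 0.25719 → i = 59.527°, r = 40.356°, D_min = 137.630°, rainbow angle = 42.370°.
Angular width = |41.071° − 42.370°| = 1.299°.

1.30°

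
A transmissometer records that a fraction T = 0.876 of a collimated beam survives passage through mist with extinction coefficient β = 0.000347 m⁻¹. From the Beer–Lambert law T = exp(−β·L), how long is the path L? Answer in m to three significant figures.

382 m

Beer–Lambert: T = exp(−βL) ⇒ L = −ln(T)/β = −ln(0.876)/0.000347 = 0.1324/0.000347 = 381.5 m.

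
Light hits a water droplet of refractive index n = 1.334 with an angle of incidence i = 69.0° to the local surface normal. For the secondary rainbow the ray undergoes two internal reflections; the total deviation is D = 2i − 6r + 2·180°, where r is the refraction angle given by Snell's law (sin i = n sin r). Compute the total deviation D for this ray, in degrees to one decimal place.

231.5°

sin r = sin 69.0° / 1.334 = 0.9336/1.334 = 0.6998; r = 44.41°.
D = 2·69.0° − 6·44.41° + 2·180° = 138.00° − 266.48° + 360° = 231.52°.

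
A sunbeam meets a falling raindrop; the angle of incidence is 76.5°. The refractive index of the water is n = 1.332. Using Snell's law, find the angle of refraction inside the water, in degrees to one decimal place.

46.9°

Snell: sin θ_r = sin θ_i / n = sin 76.5° / 1.332 = 0.9724 / 1.332 = 0.7300.
θ_r = arcsin(0.7300) = 46.89°.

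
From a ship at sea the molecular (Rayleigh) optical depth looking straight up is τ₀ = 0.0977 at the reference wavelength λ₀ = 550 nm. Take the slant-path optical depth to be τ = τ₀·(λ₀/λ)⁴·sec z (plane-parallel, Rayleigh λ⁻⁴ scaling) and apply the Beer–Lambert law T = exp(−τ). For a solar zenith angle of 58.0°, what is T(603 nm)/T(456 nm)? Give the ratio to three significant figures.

Airmass: sec 58.0° = 1.8871.
τ(603 nm) = 0.0977 × (550/603)⁴ × 1.8871 = 0.0977 × 0.6921 × 1.8871 = 0.1276.
τ(456 nm) = 0.0977 × (550/456)⁴ × 1.8871 = 0.0977 × 2.1164 × 1.8871 = 0.3902.
T(603)/T(456) = exp(τ_B − τ_A) = exp(0.2626) = 1.3003.

1.30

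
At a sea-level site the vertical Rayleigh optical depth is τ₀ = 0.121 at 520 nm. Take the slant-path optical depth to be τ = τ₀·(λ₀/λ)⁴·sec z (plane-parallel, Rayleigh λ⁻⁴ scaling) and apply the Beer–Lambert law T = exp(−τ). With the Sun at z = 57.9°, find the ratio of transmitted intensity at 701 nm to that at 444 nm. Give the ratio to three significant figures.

1.43

Airmass: sec 57.9° = 1.8818.
τ(701 nm) = 0.121 × (520/701)⁴ × 1.8818 = 0.121 × 0.3028 × 1.8818 = 0.0689.
τ(444 nm) = 0.121 × (520/444)⁴ × 1.8818 = 0.121 × 1.8814 × 1.8818 = 0.4284.
T(701)/T(444) = exp(τ_B − τ_A) = exp(0.3595) = 1.4325.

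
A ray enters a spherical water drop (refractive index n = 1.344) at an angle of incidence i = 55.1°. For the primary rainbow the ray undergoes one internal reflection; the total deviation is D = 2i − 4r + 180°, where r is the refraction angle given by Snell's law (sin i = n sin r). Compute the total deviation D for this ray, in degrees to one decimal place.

139.8°

sin r = sin 55.1° / 1.344 = 0.8202/1.344 = 0.6102; r = 37.61°.
D = 2·55.1° − 4·37.61° + 180° = 110.20° − 150.43° + 180° = 139.77°.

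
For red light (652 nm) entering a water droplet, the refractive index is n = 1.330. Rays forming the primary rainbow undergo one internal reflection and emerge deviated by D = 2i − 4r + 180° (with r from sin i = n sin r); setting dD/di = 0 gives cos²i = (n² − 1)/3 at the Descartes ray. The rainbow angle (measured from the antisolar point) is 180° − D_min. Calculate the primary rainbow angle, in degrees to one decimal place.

cos²i = (1.76890 − 1)/3 = 0.25630; i = arccos(0.50626) = 59.585°.
sin r = sin 59.585°/1.330 = 0.64841; r = 40.422°.
D_min = 2·59.585° − 4·40.422° + 180° = 137.484°.
Rainbow angle = 180° − D_min = 42.516°.

42.5°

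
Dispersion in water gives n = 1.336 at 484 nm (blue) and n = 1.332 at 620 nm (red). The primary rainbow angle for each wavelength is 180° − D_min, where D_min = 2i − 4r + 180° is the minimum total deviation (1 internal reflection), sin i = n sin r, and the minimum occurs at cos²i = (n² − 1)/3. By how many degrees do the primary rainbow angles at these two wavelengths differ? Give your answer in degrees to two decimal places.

0.58°

At 484 nm (n = 1.336): cos²i = 0.26163 → i = 59.236°, r = 40.029°, D_min = 138.356°, rainbow angle = 41.644°.
At 620 nm (n = 1.332): cos²i = 0.25807 → i = 59.469°, r = 40.290°, D_min = 137.776°, rainbow angle = 42.224°.
Angular width = |41.644° − 42.224°| = 0.580°.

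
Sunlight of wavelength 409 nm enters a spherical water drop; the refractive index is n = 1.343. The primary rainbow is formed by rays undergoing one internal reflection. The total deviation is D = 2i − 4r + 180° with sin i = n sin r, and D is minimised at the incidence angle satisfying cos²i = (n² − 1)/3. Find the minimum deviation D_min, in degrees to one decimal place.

cos²i = (1.80365 − 1)/3 = 0.26788; i = arccos(0.51757) = 58.830°.
sin r = sin 58.830°/1.343 = 0.63711; r = 39.577°.
D_min = 2·58.830° − 4·39.577° + 180° = 139.354°.

139.4°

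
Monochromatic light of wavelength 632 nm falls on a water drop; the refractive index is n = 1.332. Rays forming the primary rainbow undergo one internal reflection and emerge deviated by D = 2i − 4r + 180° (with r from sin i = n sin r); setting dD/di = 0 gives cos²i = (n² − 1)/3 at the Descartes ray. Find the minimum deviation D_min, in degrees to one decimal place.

137.8°

cos²i = (1.77422 − 1)/3 = 0.25807; i = arccos(0.50801) = 59.469°.
sin r = sin 59.469°/1.332 = 0.64666; r = 40.290°.
D_min = 2·59.469° − 4·40.290° + 180° = 137.776°.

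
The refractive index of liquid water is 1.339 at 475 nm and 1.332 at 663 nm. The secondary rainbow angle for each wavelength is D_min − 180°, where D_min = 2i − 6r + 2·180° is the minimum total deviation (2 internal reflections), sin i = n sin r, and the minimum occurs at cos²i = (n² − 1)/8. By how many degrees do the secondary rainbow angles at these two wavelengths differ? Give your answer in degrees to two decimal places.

1.82°

At 475 nm (n = 1.339): cos²i = 0.09912 → i = 71.650°, r = 45.141°, D_min = 232.451°, rainbow angle = 52.451°.
At 663 nm (n = 1.332): cos²i = 0.09678 → i = 71.875°, r = 45.520°, D_min = 230.628°, rainbow angle = 50.628°.
Angular width = |52.451° − 50.628°| = 1.823°.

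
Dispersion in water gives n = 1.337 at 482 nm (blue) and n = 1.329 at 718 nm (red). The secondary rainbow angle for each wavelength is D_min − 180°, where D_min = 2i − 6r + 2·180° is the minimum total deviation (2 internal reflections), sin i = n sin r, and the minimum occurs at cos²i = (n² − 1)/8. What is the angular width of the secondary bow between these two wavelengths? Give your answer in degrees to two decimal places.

At 482 nm (n = 1.337): cos²i = 0.09845 → i = 71.714°, r = 45.249°, D_min = 231.934°, rainbow angle = 51.934°.
At 718 nm (n = 1.329): cos²i = 0.09578 → i = 71.972°, r = 45.685°, D_min = 229.837°, rainbow angle = 49.837°.
Angular width = |51.934° − 49.837°| = 2.097°.

2.10°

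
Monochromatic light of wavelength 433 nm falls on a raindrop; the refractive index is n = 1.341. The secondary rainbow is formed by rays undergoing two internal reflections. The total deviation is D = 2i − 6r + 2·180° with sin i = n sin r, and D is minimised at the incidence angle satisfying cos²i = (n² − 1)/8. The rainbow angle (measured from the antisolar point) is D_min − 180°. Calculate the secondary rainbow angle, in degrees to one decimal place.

cos²i = (1.79828 − 1)/8 = 0.09979; i = arccos(0.31589) = 71.586°.
sin r = sin 71.586°/1.341 = 0.70753; r = 45.034°.
D_min = 2·71.586° − 6·45.034° + 360° = 232.966°.
Rainbow angle = D_min − 180° = 52.966°.

53.0°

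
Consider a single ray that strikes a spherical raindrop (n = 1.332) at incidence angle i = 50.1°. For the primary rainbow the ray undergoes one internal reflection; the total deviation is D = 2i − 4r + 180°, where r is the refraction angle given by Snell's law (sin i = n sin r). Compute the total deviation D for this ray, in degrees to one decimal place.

139.5°

sin r = sin 50.1° / 1.332 = 0.7672/1.332 = 0.5759; r = 35.17°.
D = 2·50.1° − 4·35.17° + 180° = 100.20° − 140.66° + 180° = 139.54°.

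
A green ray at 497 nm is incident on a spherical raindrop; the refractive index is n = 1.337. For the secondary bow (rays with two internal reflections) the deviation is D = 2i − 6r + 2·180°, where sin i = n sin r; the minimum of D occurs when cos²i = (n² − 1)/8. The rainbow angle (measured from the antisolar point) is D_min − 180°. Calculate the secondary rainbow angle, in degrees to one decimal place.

51.9°

cos²i = (1.78757 − 1)/8 = 0.09845; i = arccos(0.31376) = 71.714°.
sin r = sin 71.714°/1.337 = 0.71017; r = 45.249°.
D_min = 2·71.714° − 6·45.249° + 360° = 231.934°.
Rainbow angle = D_min − 180° = 51.934°.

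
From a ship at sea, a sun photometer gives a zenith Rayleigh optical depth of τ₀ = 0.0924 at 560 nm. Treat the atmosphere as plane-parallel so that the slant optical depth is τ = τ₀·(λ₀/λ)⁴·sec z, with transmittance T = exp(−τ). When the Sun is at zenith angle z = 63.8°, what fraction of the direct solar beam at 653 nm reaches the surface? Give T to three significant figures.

0.893

sec 63.8° = 2.2650.
τ = 0.0924 × (560/653)⁴ × 2.2650 = 0.0924 × 0.5409 × 2.2650 = 0.1132.
T = exp(−0.1132) = 0.8930.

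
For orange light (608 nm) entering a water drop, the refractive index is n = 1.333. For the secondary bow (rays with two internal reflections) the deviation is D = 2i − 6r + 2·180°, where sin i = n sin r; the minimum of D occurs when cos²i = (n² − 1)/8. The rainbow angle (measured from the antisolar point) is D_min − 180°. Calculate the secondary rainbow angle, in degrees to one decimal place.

50.9°

cos²i = (1.77689 − 1)/8 = 0.09711; i = arccos(0.31163) = 71.843°.
sin r = sin 71.843°/1.333 = 0.71283; r = 45.466°.
D_min = 2·71.843° − 6·45.466° + 360° = 230.891°.
Rainbow angle = D_min − 180° = 50.891°.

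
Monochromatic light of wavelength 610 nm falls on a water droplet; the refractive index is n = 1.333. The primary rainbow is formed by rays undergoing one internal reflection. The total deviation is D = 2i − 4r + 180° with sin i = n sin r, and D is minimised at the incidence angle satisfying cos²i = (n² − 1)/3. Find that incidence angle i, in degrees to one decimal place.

cos²i = (1.333² − 1)/3 = (1.77689 − 1)/3 = 0.25896.
cos i = 0.50888, so i = 59.410°.

59.4°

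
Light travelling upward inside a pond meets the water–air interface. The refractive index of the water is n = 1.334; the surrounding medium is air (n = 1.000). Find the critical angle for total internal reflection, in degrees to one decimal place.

48.6°

sin θ_c = n_air / n = 1.000 / 1.334 = 0.7496.
θ_c = arcsin(0.7496) = 48.56°.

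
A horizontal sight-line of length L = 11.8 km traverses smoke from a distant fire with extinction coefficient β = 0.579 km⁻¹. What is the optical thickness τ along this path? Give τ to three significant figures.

τ = β·L = 0.579 × 11.8 = 6.8322.

6.83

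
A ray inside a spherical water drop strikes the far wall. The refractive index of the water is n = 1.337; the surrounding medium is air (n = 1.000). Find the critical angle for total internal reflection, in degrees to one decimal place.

sin θ_c = n_air / n = 1.000 / 1.337 = 0.7479.
θ_c = arcsin(0.7479) = 48.41°.

48.4°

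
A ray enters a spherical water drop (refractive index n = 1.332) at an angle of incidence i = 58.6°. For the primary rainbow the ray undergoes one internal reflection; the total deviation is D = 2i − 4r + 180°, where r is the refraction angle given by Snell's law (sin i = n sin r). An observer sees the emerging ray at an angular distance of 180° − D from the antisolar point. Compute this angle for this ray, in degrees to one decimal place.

42.2°

sin r = sin 58.6° / 1.332 = 0.8536/1.332 = 0.6408; r = 39.85°.
D = 2·58.6° − 4·39.85° + 180° = 117.20° − 159.41° + 180° = 137.79°.
Angle from antisolar point = 180° − D = 42.21°.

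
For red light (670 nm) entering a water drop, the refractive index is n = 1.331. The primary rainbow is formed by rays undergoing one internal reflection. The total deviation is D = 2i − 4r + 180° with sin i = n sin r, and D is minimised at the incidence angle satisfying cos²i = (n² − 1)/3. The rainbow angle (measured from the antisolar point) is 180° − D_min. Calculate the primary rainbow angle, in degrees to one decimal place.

cos²i = (1.77156 − 1)/3 = 0.25719; i = arccos(0.50714) = 59.527°.
sin r = sin 59.527°/1.331 = 0.64753; r = 40.356°.
D_min = 2·59.527° − 4·40.356° + 180° = 137.630°.
Rainbow angle = 180° − D_min = 42.370°.

42.4°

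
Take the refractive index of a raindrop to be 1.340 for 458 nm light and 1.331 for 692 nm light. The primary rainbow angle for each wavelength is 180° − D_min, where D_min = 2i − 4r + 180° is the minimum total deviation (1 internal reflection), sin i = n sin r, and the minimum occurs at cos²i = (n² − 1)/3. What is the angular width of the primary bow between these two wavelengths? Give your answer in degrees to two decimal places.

1.30°

At 458 nm (n = 1.340): cos²i = 0.26520 → i = 59.004°, r = 39.770°, D_min = 138.929°, rainbow angle = 41.071°.
At 692 nm (n = 1.331): cos²i = 0.25719 → i = 59.527°, r = 40.356°, D_min = 137.630°, rainbow angle = 42.370°.
Angular width = |41.071° − 42.370°| = 1.299°.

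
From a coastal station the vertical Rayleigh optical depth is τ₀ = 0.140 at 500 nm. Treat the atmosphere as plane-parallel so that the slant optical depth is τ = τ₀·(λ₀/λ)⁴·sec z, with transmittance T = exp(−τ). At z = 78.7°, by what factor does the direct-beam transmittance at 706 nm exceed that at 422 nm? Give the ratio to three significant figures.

3.42

Airmass: sec 78.7° = 5.1034.
τ(706 nm) = 0.140 × (500/706)⁴ × 5.1034 = 0.140 × 0.2516 × 5.1034 = 0.1797.
τ(422 nm) = 0.140 × (500/422)⁴ × 5.1034 = 0.140 × 1.9707 × 5.1034 = 1.4081.
T(706)/T(422) = exp(τ_B − τ_A) = exp(1.2283) = 3.4155.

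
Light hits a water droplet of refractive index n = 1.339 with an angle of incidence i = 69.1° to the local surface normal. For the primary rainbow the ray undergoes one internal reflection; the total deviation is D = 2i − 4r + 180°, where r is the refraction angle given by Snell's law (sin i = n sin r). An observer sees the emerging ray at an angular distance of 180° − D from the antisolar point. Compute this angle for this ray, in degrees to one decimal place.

38.8°

sin r = sin 69.1° / 1.339 = 0.9342/1.339 = 0.6977; r = 44.24°.
D = 2·69.1° − 4·44.24° + 180° = 138.20° − 176.97° + 180° = 141.23°.
Angle from antisolar point = 180° − D = 38.77°.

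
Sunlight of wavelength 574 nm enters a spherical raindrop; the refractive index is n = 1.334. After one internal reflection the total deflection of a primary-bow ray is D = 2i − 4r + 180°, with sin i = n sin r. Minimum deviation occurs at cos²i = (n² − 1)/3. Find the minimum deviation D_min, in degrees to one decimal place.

cos²i = (1.77956 − 1)/3 = 0.25985; i = arccos(0.50976) = 59.352°.
sin r = sin 59.352°/1.334 = 0.64492; r = 40.159°.
D_min = 2·59.352° − 4·40.159° + 180° = 138.067°.

138.1°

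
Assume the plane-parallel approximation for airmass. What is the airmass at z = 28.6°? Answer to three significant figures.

X = sec z = 1/cos 28.6° = 1/0.8780 = 1.1390.

1.14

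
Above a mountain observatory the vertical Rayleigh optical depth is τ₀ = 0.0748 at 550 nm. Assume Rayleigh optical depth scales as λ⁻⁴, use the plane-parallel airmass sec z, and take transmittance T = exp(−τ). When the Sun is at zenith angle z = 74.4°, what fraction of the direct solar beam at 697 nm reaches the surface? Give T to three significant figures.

sec 74.4° = 3.7186.
τ = 0.0748 × (550/697)⁴ × 3.7186 = 0.0748 × 0.3877 × 3.7186 = 0.1078.
T = exp(−0.1078) = 0.8978.

0.898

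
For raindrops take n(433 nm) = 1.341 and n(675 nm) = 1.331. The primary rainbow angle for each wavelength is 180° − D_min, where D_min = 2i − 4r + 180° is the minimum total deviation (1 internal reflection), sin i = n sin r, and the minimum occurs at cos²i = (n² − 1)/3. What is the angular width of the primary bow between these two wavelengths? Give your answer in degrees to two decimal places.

1.44°

At 433 nm (n = 1.341): cos²i = 0.26609 → i = 58.946°, r = 39.705°, D_min = 139.071°, rainbow angle = 40.929°.
At 675 nm (n = 1.331): cos²i = 0.25719 → i = 59.527°, r = 40.356°, D_min = 137.630°, rainbow angle = 42.370°.
Angular width = |40.929° − 42.370°| = 1.441°.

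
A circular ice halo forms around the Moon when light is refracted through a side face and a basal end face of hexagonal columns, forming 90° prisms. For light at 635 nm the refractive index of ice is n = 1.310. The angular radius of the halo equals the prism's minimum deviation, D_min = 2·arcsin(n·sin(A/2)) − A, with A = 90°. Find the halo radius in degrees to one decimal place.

n·sin(A/2) = 1.310 × sin 45° = 1.310 × 0.7071 = 0.9263.
D_min = 2·arcsin(0.9263) − 90° = 2 × 67.867° − 90° = 45.733°.

45.7°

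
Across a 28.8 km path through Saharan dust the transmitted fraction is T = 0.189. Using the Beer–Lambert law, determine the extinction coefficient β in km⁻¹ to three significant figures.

0.0578 km⁻¹

Beer–Lambert: T = exp(−βL) ⇒ β = −ln(T)/L = −ln(0.189)/28.8 = 1.6660/28.8 = 0.05785 km⁻¹.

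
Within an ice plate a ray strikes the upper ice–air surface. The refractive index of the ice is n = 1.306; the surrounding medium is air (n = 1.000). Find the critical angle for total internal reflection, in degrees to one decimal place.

50.0°

sin θ_c = n_air / n = 1.000 / 1.306 = 0.7657.
θ_c = arcsin(0.7657) = 49.97°.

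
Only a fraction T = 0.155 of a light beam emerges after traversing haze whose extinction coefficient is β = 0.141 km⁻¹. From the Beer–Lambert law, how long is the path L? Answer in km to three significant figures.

Beer–Lambert: T = exp(−βL) ⇒ L = −ln(T)/β = −ln(0.155)/0.141 = 1.8643/0.141 = 13.22 km.

13.2 km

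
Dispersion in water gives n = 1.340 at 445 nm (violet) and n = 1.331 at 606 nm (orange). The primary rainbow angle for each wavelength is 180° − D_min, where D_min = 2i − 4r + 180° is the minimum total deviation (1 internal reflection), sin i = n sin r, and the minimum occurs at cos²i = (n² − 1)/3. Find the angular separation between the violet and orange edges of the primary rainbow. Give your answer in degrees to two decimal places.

At 445 nm (n = 1.340): cos²i = 0.26520 → i = 59.004°, r = 39.770°, D_min = 138.929°, rainbow angle = 41.071°.
At 606 nm (n = 1.331): cos²i = 0.25719 → i = 59.527°, r = 40.356°, D_min = 137.630°, rainbow angle = 42.370°.
Angular width = |41.071° − 42.370°| = 1.299°.

1.30°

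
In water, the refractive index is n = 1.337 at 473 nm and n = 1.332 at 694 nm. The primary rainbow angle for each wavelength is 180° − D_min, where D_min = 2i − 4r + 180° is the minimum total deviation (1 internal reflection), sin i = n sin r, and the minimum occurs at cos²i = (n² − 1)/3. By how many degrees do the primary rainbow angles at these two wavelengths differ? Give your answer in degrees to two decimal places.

0.72°

At 473 nm (n = 1.337): cos²i = 0.26252 → i = 59.178°, r = 39.964°, D_min = 138.500°, rainbow angle = 41.500°.
At 694 nm (n = 1.332): cos²i = 0.25807 → i = 59.469°, r = 40.290°, D_min = 137.776°, rainbow angle = 42.224°.
Angular width = |41.500° − 42.224°| = 0.724°.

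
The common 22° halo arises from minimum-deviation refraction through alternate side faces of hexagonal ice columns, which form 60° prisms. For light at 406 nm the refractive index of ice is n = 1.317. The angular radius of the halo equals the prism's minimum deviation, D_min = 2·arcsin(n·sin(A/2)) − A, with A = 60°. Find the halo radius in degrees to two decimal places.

22.37°

n·sin(A/2) = 1.317 × sin 30° = 1.317 × 0.5000 = 0.6585.
D_min = 2·arcsin(0.6585) − 60° = 2 × 41.186° − 60° = 22.371°.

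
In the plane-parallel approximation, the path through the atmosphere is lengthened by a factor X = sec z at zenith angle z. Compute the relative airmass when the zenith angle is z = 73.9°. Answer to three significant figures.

3.61

X = sec z = 1/cos 73.9° = 1/0.2773 = 3.6060.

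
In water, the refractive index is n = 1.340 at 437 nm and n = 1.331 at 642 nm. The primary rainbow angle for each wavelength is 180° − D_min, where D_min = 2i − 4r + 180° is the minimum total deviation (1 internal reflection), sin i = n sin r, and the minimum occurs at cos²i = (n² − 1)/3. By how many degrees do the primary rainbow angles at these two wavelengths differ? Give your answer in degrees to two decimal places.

1.30°

At 437 nm (n = 1.340): cos²i = 0.26520 → i = 59.004°, r = 39.770°, D_min = 138.929°, rainbow angle = 41.071°.
At 642 nm (n = 1.331): cos²i = 0.25719 → i = 59.527°, r = 40.356°, D_min = 137.630°, rainbow angle = 42.370°.
Angular width = |41.071° − 42.370°| = 1.299°.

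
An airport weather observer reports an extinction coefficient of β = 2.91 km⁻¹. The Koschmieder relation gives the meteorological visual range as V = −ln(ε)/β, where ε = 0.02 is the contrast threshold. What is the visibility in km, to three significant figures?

1.34 km

V = −ln(0.02) / 2.91 = 3.912 / 2.91 = 1.3443 km.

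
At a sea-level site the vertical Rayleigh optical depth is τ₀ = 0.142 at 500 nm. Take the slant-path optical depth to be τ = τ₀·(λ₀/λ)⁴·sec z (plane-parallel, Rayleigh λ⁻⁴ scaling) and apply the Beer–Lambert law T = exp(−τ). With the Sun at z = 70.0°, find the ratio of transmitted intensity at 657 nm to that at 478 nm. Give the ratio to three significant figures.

Airmass: sec 70.0° = 2.9238.
τ(657 nm) = 0.142 × (500/657)⁴ × 2.9238 = 0.142 × 0.3354 × 2.9238 = 0.1393.
τ(478 nm) = 0.142 × (500/478)⁴ × 2.9238 = 0.142 × 1.1972 × 2.9238 = 0.4971.
T(657)/T(478) = exp(τ_B − τ_A) = exp(0.3578) = 1.4302.

1.43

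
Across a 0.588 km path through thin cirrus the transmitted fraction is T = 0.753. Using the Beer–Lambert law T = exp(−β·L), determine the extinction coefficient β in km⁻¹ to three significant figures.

0.482 km⁻¹

Beer–Lambert: T = exp(−βL) ⇒ β = −ln(T)/L = −ln(0.753)/0.588 = 0.2837/0.588 = 0.4825 km⁻¹.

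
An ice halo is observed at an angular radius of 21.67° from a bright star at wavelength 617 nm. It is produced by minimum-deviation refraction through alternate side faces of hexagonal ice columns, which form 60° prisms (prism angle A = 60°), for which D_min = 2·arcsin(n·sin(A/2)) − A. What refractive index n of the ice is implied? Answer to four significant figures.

Rearranging: n = sin((D_min + A)/2) / sin(A/2).
(D_min + A)/2 = (21.67° + 60°)/2 = 40.835°.
n = sin 40.835° / sin 30° = 0.6539 / 0.5000 = 1.3078.

1.308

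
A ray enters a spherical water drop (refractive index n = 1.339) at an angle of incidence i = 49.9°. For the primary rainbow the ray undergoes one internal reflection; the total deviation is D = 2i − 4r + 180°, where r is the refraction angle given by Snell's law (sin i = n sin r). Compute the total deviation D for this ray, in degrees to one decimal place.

140.4°

sin r = sin 49.9° / 1.339 = 0.7649/1.339 = 0.5713; r = 34.84°.
D = 2·49.9° − 4·34.84° + 180° = 99.80° − 139.35° + 180° = 140.45°.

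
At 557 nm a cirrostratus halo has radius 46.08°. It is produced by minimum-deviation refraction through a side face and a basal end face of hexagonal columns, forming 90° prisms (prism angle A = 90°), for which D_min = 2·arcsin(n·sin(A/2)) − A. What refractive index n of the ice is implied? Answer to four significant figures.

Rearranging: n = sin((D_min + A)/2) / sin(A/2).
(D_min + A)/2 = (46.08° + 90°)/2 = 68.040°.
n = sin 68.040° / sin 45° = 0.9274 / 0.7071 = 1.3116.

1.312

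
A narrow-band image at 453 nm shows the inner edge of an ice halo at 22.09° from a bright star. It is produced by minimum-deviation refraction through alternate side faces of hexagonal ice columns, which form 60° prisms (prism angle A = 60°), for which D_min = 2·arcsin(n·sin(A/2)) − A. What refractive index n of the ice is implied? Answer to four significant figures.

Rearranging: n = sin((D_min + A)/2) / sin(A/2).
(D_min + A)/2 = (22.09° + 60°)/2 = 41.045°.
n = sin 41.045° / sin 30° = 0.6567 / 0.5000 = 1.3133.

1.313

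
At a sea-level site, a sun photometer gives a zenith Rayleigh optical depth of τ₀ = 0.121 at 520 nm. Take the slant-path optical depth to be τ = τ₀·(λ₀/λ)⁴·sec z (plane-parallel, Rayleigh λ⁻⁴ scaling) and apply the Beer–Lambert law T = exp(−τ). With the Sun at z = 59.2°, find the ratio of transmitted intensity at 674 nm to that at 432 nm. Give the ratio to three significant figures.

1.51

Airmass: sec 59.2° = 1.9530.
τ(674 nm) = 0.121 × (520/674)⁴ × 1.9530 = 0.121 × 0.3543 × 1.9530 = 0.0837.
τ(432 nm) = 0.121 × (520/432)⁴ × 1.9530 = 0.121 × 2.0993 × 1.9530 = 0.4961.
T(674)/T(432) = exp(τ_B − τ_A) = exp(0.4124) = 1.5104.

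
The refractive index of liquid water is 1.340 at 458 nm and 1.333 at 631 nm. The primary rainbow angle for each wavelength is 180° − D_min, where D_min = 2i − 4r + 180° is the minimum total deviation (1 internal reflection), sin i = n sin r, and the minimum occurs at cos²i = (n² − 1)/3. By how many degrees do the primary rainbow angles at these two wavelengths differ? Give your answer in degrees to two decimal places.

1.01°

At 458 nm (n = 1.340): cos²i = 0.26520 → i = 59.004°, r = 39.770°, D_min = 138.929°, rainbow angle = 41.071°.
At 631 nm (n = 1.333): cos²i = 0.25896 → i = 59.410°, r = 40.225°, D_min = 137.922°, rainbow angle = 42.078°.
Angular width = |41.071° − 42.078°| = 1.007°.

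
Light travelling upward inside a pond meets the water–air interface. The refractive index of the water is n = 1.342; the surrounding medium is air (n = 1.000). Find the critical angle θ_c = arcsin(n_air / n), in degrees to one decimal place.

sin θ_c = n_air / n = 1.000 / 1.342 = 0.7452.
θ_c = arcsin(0.7452) = 48.17°.

48.2°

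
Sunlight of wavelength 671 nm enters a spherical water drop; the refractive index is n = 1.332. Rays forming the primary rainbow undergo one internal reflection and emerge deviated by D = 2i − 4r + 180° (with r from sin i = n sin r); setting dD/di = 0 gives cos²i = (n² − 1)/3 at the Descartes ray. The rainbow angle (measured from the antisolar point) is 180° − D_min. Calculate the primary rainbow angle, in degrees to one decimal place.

cos²i = (1.77422 − 1)/3 = 0.25807; i = arccos(0.50801) = 59.469°.
sin r = sin 59.469°/1.332 = 0.64666; r = 40.290°.
D_min = 2·59.469° − 4·40.290° + 180° = 137.776°.
Rainbow angle = 180° − D_min = 42.224°.

42.2°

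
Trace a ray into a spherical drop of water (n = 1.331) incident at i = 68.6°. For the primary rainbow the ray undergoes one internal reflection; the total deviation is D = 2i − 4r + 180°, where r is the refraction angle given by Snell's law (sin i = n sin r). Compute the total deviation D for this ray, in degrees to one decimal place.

139.6°

sin r = sin 68.6° / 1.331 = 0.9311/1.331 = 0.6995; r = 44.39°.
D = 2·68.6° − 4·44.39° + 180° = 137.20° − 177.55° + 180° = 139.65°.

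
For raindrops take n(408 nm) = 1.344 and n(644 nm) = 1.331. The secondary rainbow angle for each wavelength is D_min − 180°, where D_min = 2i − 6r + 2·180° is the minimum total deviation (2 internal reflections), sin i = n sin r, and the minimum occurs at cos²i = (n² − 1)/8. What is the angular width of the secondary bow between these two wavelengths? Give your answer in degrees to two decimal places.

At 408 nm (n = 1.344): cos²i = 0.10079 → i = 71.490°, r = 44.874°, D_min = 233.733°, rainbow angle = 53.733°.
At 644 nm (n = 1.331): cos²i = 0.09645 → i = 71.907°, r = 45.575°, D_min = 230.365°, rainbow angle = 50.365°.
Angular width = |53.733° − 50.365°| = 3.368°.

3.37°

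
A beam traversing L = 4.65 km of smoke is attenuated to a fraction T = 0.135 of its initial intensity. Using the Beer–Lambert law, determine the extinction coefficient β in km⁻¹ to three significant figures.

0.431 km⁻¹

Beer–Lambert: T = exp(−βL) ⇒ β = −ln(T)/L = −ln(0.135)/4.65 = 2.0025/4.65 = 0.4306 km⁻¹.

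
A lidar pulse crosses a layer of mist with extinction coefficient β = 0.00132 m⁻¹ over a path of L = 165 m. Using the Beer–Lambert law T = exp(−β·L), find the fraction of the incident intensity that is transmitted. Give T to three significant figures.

τ = β·L = 0.00132 × 165 = 0.2178.
T = exp(−0.2178) = 0.8043.

0.804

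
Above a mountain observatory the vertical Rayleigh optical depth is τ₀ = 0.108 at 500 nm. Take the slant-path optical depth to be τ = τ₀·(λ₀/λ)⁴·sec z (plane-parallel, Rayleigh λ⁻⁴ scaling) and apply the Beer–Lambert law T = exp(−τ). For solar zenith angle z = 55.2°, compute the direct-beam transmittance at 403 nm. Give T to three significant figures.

sec 55.2° = 1.7522.
τ = 0.108 × (500/403)⁴ × 1.7522 = 0.108 × 2.3695 × 1.7522 = 0.4484.
T = exp(−0.4484) = 0.6386.

0.639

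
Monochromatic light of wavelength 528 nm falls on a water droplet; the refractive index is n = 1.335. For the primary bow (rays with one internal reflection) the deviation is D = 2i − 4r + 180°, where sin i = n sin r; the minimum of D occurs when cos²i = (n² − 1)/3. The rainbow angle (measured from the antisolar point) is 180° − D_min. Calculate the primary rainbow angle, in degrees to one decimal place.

cos²i = (1.78222 − 1)/3 = 0.26074; i = arccos(0.51063) = 59.294°.
sin r = sin 59.294°/1.335 = 0.64405; r = 40.094°.
D_min = 2·59.294° − 4·40.094° + 180° = 138.212°.
Rainbow angle = 180° − D_min = 41.788°.

41.8°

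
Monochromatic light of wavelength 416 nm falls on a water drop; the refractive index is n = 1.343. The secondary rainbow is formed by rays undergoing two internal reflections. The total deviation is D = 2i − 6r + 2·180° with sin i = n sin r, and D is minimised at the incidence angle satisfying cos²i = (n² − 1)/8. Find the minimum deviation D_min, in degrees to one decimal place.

233.5°

cos²i = (1.80365 − 1)/8 = 0.10046; i = arccos(0.31695) = 71.522°.
sin r = sin 71.522°/1.343 = 0.70621; r = 44.928°.
D_min = 2·71.522° − 6·44.928° + 360° = 233.478°.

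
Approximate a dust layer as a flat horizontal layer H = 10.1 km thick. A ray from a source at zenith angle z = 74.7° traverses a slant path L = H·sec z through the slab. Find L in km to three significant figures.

sec z = 1/cos 74.7° = 3.7897.
L = 10.1 × 3.7897 = 38.276 km.

38.3 km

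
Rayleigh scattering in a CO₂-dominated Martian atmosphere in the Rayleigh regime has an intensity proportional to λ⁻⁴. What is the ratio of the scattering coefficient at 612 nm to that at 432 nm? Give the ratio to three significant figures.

0.248

Rayleigh scattering ∝ λ⁻⁴, so the ratio of coefficients is the inverse fourth power of the wavelength ratio.
σ(612)/σ(432) = (432/612)⁴ = (0.7059)⁴ = 0.2483.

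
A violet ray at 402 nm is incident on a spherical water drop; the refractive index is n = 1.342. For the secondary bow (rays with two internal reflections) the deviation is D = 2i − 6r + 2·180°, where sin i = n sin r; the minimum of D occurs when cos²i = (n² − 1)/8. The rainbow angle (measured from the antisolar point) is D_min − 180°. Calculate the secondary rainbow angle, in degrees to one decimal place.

cos²i = (1.80096 − 1)/8 = 0.10012; i = arccos(0.31642) = 71.554°.
sin r = sin 71.554°/1.342 = 0.70687; r = 44.981°.
D_min = 2·71.554° − 6·44.981° + 360° = 233.222°.
Rainbow angle = D_min − 180° = 53.222°.

53.2°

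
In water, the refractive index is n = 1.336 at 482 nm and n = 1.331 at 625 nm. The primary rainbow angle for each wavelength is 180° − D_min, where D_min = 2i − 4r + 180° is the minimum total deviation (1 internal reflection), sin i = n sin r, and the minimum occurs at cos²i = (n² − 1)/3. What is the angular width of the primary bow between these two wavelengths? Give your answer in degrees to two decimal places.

0.73°

At 482 nm (n = 1.336): cos²i = 0.26163 → i = 59.236°, r = 40.029°, D_min = 138.356°, rainbow angle = 41.644°.
At 625 nm (n = 1.331): cos²i = 0.25719 → i = 59.527°, r = 40.356°, D_min = 137.630°, rainbow angle = 42.370°.
Angular width = |41.644° − 42.370°| = 0.726°.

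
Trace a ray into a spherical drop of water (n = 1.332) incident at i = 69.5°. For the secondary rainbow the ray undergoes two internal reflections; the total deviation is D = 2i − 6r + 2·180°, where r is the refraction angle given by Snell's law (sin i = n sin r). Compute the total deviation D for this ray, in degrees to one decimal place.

230.9°

sin r = sin 69.5° / 1.332 = 0.9367/1.332 = 0.7032; r = 44.68°.
D = 2·69.5° − 6·44.68° + 2·180° = 139.00° − 268.11° + 360° = 230.89°.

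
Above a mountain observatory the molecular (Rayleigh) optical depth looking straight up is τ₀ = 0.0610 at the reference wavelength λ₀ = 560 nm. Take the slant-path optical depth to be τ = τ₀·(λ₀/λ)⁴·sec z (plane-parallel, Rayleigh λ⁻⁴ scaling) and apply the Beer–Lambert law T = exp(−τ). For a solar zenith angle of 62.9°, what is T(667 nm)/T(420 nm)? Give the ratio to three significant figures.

1.43

Airmass: sec 62.9° = 2.1952.
τ(667 nm) = 0.0610 × (560/667)⁴ × 2.1952 = 0.0610 × 0.4969 × 2.1952 = 0.0665.
τ(420 nm) = 0.0610 × (560/420)⁴ × 2.1952 = 0.0610 × 3.1605 × 2.1952 = 0.4232.
T(667)/T(420) = exp(τ_B − τ_A) = exp(0.3567) = 1.4286.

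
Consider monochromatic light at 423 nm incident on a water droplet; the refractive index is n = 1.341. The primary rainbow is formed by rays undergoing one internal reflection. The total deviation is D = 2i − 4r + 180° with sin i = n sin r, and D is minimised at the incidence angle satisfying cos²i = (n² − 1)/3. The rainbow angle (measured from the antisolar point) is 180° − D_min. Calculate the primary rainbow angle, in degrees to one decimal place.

cos²i = (1.79828 − 1)/3 = 0.26609; i = arccos(0.51584) = 58.946°.
sin r = sin 58.946°/1.341 = 0.63884; r = 39.705°.
D_min = 2·58.946° − 4·39.705° + 180° = 139.071°.
Rainbow angle = 180° − D_min = 40.929°.

40.9°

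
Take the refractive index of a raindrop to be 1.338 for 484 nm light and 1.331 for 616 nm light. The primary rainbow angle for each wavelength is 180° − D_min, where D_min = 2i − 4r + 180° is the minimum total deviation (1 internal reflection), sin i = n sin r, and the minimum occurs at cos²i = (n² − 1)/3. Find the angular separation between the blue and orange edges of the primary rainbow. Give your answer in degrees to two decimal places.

At 484 nm (n = 1.338): cos²i = 0.26341 → i = 59.120°, r = 39.899°, D_min = 138.643°, rainbow angle = 41.357°.
At 616 nm (n = 1.331): cos²i = 0.25719 → i = 59.527°, r = 40.356°, D_min = 137.630°, rainbow angle = 42.370°.
Angular width = |41.357° − 42.370°| = 1.013°.

1.01°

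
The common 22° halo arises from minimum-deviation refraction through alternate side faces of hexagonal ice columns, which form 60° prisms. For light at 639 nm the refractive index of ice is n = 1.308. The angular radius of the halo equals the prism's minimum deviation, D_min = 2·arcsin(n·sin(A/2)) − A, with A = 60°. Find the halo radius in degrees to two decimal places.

21.69°

n·sin(A/2) = 1.308 × sin 30° = 1.308 × 0.5000 = 0.6540.
D_min = 2·arcsin(0.6540) − 60° = 2 × 40.844° − 60° = 21.688°.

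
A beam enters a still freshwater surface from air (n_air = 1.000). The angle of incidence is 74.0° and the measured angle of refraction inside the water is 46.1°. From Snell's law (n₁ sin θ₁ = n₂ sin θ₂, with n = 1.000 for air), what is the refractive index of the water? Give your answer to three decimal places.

1.334

n = sin θ_i / sin θ_r = sin 74.0° / sin 46.1° = 0.9613 / 0.7206 = 1.3341.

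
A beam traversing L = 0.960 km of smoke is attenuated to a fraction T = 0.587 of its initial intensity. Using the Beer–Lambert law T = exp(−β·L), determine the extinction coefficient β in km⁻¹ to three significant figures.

Beer–Lambert: T = exp(−βL) ⇒ β = −ln(T)/L = −ln(0.587)/0.960 = 0.5327/0.960 = 0.5549 km⁻¹.

0.555 km⁻¹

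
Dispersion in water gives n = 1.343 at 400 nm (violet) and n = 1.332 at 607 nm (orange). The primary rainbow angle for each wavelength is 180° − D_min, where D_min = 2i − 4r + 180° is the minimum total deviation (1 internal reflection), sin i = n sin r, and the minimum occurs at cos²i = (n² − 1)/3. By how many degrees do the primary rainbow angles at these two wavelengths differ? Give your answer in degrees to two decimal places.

At 400 nm (n = 1.343): cos²i = 0.26788 → i = 58.830°, r = 39.577°, D_min = 139.354°, rainbow angle = 40.646°.
At 607 nm (n = 1.332): cos²i = 0.25807 → i = 59.469°, r = 40.290°, D_min = 137.776°, rainbow angle = 42.224°.
Angular width = |40.646° − 42.224°| = 1.578°.

1.58°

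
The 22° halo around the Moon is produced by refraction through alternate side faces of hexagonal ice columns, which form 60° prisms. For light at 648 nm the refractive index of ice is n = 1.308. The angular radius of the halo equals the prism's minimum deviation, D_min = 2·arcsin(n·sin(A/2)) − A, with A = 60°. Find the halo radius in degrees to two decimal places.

21.69°

n·sin(A/2) = 1.308 × sin 30° = 1.308 × 0.5000 = 0.6540.
D_min = 2·arcsin(0.6540) − 60° = 2 × 40.844° − 60° = 21.688°.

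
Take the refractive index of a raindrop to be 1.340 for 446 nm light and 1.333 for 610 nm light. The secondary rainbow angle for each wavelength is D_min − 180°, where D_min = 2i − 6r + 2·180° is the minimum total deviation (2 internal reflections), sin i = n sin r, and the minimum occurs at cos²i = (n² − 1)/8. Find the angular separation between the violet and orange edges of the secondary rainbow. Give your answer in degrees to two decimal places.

At 446 nm (n = 1.340): cos²i = 0.09945 → i = 71.618°, r = 45.088°, D_min = 232.709°, rainbow angle = 52.709°.
At 610 nm (n = 1.333): cos²i = 0.09711 → i = 71.843°, r = 45.466°, D_min = 230.891°, rainbow angle = 50.891°.
Angular width = |52.709° − 50.891°| = 1.818°.

1.82°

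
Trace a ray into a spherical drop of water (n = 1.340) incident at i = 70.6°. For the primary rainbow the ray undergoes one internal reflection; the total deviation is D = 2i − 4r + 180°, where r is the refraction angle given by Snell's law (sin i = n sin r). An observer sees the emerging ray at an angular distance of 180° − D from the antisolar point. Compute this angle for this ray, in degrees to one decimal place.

sin r = sin 70.6° / 1.340 = 0.9432/1.340 = 0.7039; r = 44.74°.
D = 2·70.6° − 4·44.74° + 180° = 141.20° − 178.96° + 180° = 142.24°.
Angle from antisolar point = 180° − D = 37.76°.

37.8°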